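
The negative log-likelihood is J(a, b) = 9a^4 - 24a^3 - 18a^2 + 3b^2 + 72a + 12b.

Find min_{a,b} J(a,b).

-69

J(a,b) separates as P(a) + Q(b), so its minimum is min P + min Q.
P'(a) = 36(a - 2)(a - 1)(a + 1) vanishes at a ∈ {-1, 1, 2}; Q'(b) = 6b + 12 vanishes at b ∈ {-2}.
Local minima of P (where P''>0): P(-1)=-57, P(2)=24. Local minima of Q: Q(-2)=-12.
So the global minimum of J is P(-1) + Q(-2) = -57 − 12 = -69, attained at (-1, -2).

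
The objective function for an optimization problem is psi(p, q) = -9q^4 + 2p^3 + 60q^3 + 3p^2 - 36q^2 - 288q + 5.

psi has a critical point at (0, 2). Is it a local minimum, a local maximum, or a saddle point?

local minimum

The mixed partial ∂²psi/∂p∂q is 0, so the Hessian at any point is diag(psi_pp, psi_qq) = diag(6(2p + 1), 36(-3q^2 + 10q - 2)).
At (0, 2): H = diag(6, 216).
Both eigenvalues are positive, so H is positive definite: a local minimum.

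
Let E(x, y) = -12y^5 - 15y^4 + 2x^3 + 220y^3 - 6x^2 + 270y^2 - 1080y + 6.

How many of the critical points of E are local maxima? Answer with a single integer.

2

E separates as a function of x plus a function of y, so ∇E=0 decouples.
∂E/∂x = 6x(x - 2) = 0 at x ∈ {0, 2}; ∂E/∂y = -60(y - 3)(y - 1)(y + 2)(y + 3) = 0 at y ∈ {-3, -2, 1, 3}.
The Hessian is diagonal: diag(E_xx, E_yy). Second derivatives: E_xx(0)=-12, E_xx(2)=12; E_yy(-3)=1440, E_yy(-2)=-900, E_yy(1)=1440, E_yy(3)=-3600.
Local maxima occur where both diagonal entries negative: (0, -2), (0, 3). Count: 2.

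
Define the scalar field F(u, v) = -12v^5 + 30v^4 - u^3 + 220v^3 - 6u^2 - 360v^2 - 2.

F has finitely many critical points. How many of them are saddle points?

F separates as a function of u plus a function of v, so ∇F=0 decouples.
∂F/∂u = -3u(u + 4) = 0 at u ∈ {-4, 0}; ∂F/∂v = -60v(v - 4)(v - 1)(v + 3) = 0 at v ∈ {-3, 0, 1, 4}.
The Hessian is diagonal: diag(F_uu, F_vv). Second derivatives: F_uu(-4)=12, F_uu(0)=-12; F_vv(-3)=5040, F_vv(0)=-720, F_vv(1)=720, F_vv(4)=-5040.
Saddle points occur where the two diagonal entries have opposite signs: (-4, 0), (-4, 4), (0, -3), (0, 1). Count: 4.

4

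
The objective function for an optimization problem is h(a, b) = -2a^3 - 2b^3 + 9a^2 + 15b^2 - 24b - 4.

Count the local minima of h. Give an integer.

h separates as a function of a plus a function of b, so ∇h=0 decouples.
∂h/∂a = -6a(a - 3) = 0 at a ∈ {0, 3}; ∂h/∂b = -6(b - 4)(b - 1) = 0 at b ∈ {1, 4}.
The Hessian is diagonal: diag(h_aa, h_bb). Second derivatives: h_aa(0)=18, h_aa(3)=-18; h_bb(1)=18, h_bb(4)=-18.
Local minima occur where both diagonal entries positive: (0, 1). Count: 1.

1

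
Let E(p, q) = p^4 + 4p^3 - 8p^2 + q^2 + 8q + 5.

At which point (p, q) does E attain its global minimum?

(-4, -4)

E(p,q) separates as A(p) + B(q) + 5, so its minimum is min A + min B + 5.
A'(p) = 4p(p - 1)(p + 4) vanishes at p ∈ {-4, 0, 1}; B'(q) = 2q + 8 vanishes at q ∈ {-4}.
Local minima of A (where A''>0): A(-4)=-128, A(1)=-3. Local minima of B: B(-4)=-16.
So the global minimum of E is A(-4) + B(-4) + 5 = -128 − 16 + 5 = -139, attained at (-4, -4).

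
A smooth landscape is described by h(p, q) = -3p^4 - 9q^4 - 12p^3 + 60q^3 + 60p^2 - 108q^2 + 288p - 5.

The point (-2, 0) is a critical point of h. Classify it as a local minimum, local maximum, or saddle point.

The mixed partial ∂²h/∂p∂q is 0, so the Hessian at any point is diag(h_pp, h_qq) = diag(12(-3p^2 - 6p + 10), 36(-3q^2 + 10q - 6)).
At (-2, 0): H = diag(120, -216).
The eigenvalues have opposite signs, so H is indefinite: a saddle point.

saddle point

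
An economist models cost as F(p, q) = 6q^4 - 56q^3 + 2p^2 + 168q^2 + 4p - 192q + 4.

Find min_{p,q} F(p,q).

-126

F(p,q) separates as A(p) + B(q) + 4, so its minimum is min A + min B + 4.
A'(p) = 4p + 4 vanishes at p ∈ {-1}; B'(q) = 24(q - 4)(q - 2)(q - 1) vanishes at q ∈ {1, 2, 4}.
Local minima of A (where A''>0): A(-1)=-2. Local minima of B: B(1)=-74, B(4)=-128.
So the global minimum of F is A(-1) + B(4) + 4 = -2 − 128 + 4 = -126, attained at (-1, 4).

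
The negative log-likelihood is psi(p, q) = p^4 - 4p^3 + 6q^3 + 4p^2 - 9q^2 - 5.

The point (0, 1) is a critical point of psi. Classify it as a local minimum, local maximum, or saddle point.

The mixed partial ∂²psi/∂p∂q is 0, so the Hessian at any point is diag(psi_pp, psi_qq) = diag(4(3p^2 - 6p + 2), 18(2q - 1)).
At (0, 1): H = diag(8, 18).
Both eigenvalues are positive, so H is positive definite: a local minimum.

local minimum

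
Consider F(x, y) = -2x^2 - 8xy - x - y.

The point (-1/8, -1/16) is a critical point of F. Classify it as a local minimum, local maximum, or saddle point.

saddle point

The Hessian of F is constant: H = [[-4, -8], [-8, 0]].
det(H) = (-4)·0 − (-8)² = -64.
Since det(H) < 0, H is indefinite and the critical point is a saddle point.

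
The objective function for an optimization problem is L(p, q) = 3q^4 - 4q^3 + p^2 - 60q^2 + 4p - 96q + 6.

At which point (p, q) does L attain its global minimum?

L(p,q) separates as A(p) + B(q) + 6, so its minimum is min A + min B + 6.
A'(p) = 2p + 4 vanishes at p ∈ {-2}; B'(q) = 12(q - 4)(q + 1)(q + 2) vanishes at q ∈ {-2, -1, 4}.
Local minima of A (where A''>0): A(-2)=-4. Local minima of B: B(-2)=32, B(4)=-832.
So the global minimum of L is A(-2) + B(4) + 6 = -4 − 832 + 6 = -830, attained at (-2, 4).

(-2, 4)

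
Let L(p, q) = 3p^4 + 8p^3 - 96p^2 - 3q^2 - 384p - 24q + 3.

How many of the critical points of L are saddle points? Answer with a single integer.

2

L separates as a function of p plus a function of q, so ∇L=0 decouples.
∂L/∂p = 12(p - 4)(p + 2)(p + 4) = 0 at p ∈ {-4, -2, 4}; ∂L/∂q = -6(q + 4) = 0 at q ∈ {-4}.
The Hessian is diagonal: diag(L_pp, L_qq). Second derivatives: L_pp(-4)=192, L_pp(-2)=-144, L_pp(4)=576; L_qq(-4)=-6.
Saddle points occur where the two diagonal entries have opposite signs: (-4, -4), (4, -4). Count: 2.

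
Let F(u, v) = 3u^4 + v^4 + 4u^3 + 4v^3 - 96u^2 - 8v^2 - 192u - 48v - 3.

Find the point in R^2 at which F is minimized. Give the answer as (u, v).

(4, 2)

F(u,v) separates as P(u) + Q(v) − 3, so its minimum is min P + min Q − 3.
P'(u) = 12(u - 4)(u + 1)(u + 4) vanishes at u ∈ {-4, -1, 4}; Q'(v) = 4(v - 2)(v + 2)(v + 3) vanishes at v ∈ {-3, -2, 2}.
Local minima of P (where P''>0): P(-4)=-256, P(4)=-1280. Local minima of Q: Q(-3)=45, Q(2)=-80.
So the global minimum of F is P(4) + Q(2) − 3 = -1280 − 80 − 3 = -1363, attained at (4, 2).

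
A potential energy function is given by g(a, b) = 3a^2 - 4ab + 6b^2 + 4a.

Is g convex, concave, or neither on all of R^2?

convex

g is quadratic, so its Hessian is the constant matrix H = [[6, -4], [-4, 12]].
det(H) = 56, tr(H) = 18.
det(H) > 0 and tr(H) > 0, so H is positive definite everywhere: convex.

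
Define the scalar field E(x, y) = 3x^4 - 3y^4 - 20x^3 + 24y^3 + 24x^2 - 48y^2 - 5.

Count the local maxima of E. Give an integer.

E separates as a function of x plus a function of y, so ∇E=0 decouples.
∂E/∂x = 12x(x - 4)(x - 1) = 0 at x ∈ {0, 1, 4}; ∂E/∂y = -12y(y - 4)(y - 2) = 0 at y ∈ {0, 2, 4}.
The Hessian is diagonal: diag(E_xx, E_yy). Second derivatives: E_xx(0)=48, E_xx(1)=-36, E_xx(4)=144; E_yy(0)=-96, E_yy(2)=48, E_yy(4)=-96.
Local maxima occur where both diagonal entries negative: (1, 0), (1, 4). Count: 2.

2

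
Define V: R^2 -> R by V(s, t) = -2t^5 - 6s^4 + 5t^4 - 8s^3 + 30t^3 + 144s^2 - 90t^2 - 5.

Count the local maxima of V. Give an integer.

4

V separates as a function of s plus a function of t, so ∇V=0 decouples.
∂V/∂s = -24s(s - 3)(s + 4) = 0 at s ∈ {-4, 0, 3}; ∂V/∂t = -10t(t - 3)(t - 2)(t + 3) = 0 at t ∈ {-3, 0, 2, 3}.
The Hessian is diagonal: diag(V_ss, V_tt). Second derivatives: V_ss(-4)=-672, V_ss(0)=288, V_ss(3)=-504; V_tt(-3)=900, V_tt(0)=-180, V_tt(2)=100, V_tt(3)=-180.
Local maxima occur where both diagonal entries negative: (-4, 0), (-4, 3), (3, 0), (3, 3). Count: 4.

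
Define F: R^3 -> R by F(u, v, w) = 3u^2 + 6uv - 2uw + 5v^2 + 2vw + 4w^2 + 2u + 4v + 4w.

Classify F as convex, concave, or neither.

F is quadratic, so its Hessian is the constant matrix H = [[6, 6, -2], [6, 10, 2], [-2, 2, 8]].
Leading principal minors: 6, 24, 80.
All positive ⇒ H ≻ 0 ⇒ convex.

convex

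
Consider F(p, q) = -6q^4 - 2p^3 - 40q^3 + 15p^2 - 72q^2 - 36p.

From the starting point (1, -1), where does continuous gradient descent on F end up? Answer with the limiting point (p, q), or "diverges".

(2, -2)

F is separable, so gradient descent decouples: p follows -∂F/∂p, q follows -∂F/∂q.
∂F/∂p = -6(p - 3)(p - 2); at p=1 this is -12, so p increases.
∂F/∂q = -24q(q + 2)(q + 3); at q=-1 this is 48, so q decreases.
p converges to its nearest critical value 2 (a local min of the p-part); q converges to -2. The iterate converges to (2, -2).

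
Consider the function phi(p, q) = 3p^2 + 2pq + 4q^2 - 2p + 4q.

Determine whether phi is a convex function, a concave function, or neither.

phi is quadratic, so its Hessian is the constant matrix H = [[6, 2], [2, 8]].
det(H) = 44, tr(H) = 14.
det(H) > 0 and tr(H) > 0, so H is positive definite everywhere: convex.

convex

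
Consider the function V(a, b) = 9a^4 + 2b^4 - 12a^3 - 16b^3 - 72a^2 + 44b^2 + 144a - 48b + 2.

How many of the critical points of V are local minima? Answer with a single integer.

V separates as a function of a plus a function of b, so ∇V=0 decouples.
∂V/∂a = 36(a - 2)(a - 1)(a + 2) = 0 at a ∈ {-2, 1, 2}; ∂V/∂b = 8(b - 3)(b - 2)(b - 1) = 0 at b ∈ {1, 2, 3}.
The Hessian is diagonal: diag(V_aa, V_bb). Second derivatives: V_aa(-2)=432, V_aa(1)=-108, V_aa(2)=144; V_bb(1)=16, V_bb(2)=-8, V_bb(3)=16.
Local minima occur where both diagonal entries positive: (-2, 1), (-2, 3), (2, 1), (2, 3). Count: 4.

4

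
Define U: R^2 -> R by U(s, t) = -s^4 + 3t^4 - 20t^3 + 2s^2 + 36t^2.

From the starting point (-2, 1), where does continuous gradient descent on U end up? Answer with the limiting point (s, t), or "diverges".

diverges

U is separable, so gradient descent decouples: s follows -∂U/∂s, t follows -∂U/∂t.
∂U/∂s = -4s(s - 1)(s + 1); at s=-2 this is 24, so s decreases.
∂U/∂t = 12t(t - 3)(t - 2); at t=1 this is 24, so t decreases.
The s-coordinate has no critical point in that direction and runs off to infinity.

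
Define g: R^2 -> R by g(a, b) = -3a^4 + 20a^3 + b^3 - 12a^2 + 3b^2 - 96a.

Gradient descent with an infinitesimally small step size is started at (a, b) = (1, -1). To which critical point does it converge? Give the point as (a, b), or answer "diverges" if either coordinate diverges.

g is separable, so gradient descent decouples: a follows -∂g/∂a, b follows -∂g/∂b.
∂g/∂a = -12(a - 4)(a - 2)(a + 1); at a=1 this is -72, so a increases.
∂g/∂b = 3b(b + 2); at b=-1 this is -3, so b increases.
a converges to its nearest critical value 2 (a local min of the a-part); b converges to 0. The iterate converges to (2, 0).

(2, 0)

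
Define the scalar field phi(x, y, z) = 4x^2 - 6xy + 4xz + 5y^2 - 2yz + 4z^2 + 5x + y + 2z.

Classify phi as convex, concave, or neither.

phi is quadratic, so its Hessian is the constant matrix H = [[8, -6, 4], [-6, 10, -2], [4, -2, 8]].
Leading principal minors: 8, 44, 256.
All positive ⇒ H ≻ 0 ⇒ convex.

convex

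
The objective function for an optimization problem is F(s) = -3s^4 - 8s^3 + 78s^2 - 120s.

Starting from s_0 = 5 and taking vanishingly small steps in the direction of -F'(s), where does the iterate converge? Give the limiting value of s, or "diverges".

diverges

F'(s) = -12(s - 2)(s - 1)(s + 5), so F'(5) = -1440.
Gradient descent moves in the -F' direction, i.e. s is increasing.
There is no critical point above s=5, and F' keeps the same sign, so the iterate runs off to +∞.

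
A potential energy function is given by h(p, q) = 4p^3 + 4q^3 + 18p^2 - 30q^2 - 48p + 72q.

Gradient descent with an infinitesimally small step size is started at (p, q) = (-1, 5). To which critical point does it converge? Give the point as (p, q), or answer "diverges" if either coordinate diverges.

(1, 3)

h is separable, so gradient descent decouples: p follows -∂h/∂p, q follows -∂h/∂q.
∂h/∂p = 12(p - 1)(p + 4); at p=-1 this is -72, so p increases.
∂h/∂q = 12(q - 3)(q - 2); at q=5 this is 72, so q decreases.
p converges to its nearest critical value 1 (a local min of the p-part); q converges to 3. The iterate converges to (1, 3).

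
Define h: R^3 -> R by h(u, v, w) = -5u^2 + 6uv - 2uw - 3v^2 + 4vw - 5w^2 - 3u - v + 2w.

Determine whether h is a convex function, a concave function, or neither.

concave

h is quadratic, so its Hessian is the constant matrix H = [[-10, 6, -2], [6, -6, 4], [-2, 4, -10]].
Leading principal minors: -10, 24, -152.
Signs alternate −, +, − ⇒ H ≺ 0 ⇒ concave.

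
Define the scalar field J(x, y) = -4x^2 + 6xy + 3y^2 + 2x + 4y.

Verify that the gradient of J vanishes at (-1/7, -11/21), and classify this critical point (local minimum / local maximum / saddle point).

∇J = (-8x + 6y + 2, 6x + 6y + 4); substituting (-1/7, -11/21) gives ∇J = (0, 0), so (-1/7, -11/21) is indeed a critical point.
The Hessian of J is constant: H = [[-8, 6], [6, 6]].
det(H) = (-8)·6 − 6² = -84.
Since det(H) < 0, H is indefinite and the critical point is a saddle point.

saddle point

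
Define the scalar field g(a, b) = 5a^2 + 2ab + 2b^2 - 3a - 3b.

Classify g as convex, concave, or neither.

g is quadratic, so its Hessian is the constant matrix H = [[10, 2], [2, 4]].
det(H) = 36, tr(H) = 14.
det(H) > 0 and tr(H) > 0, so H is positive definite everywhere: convex.

convex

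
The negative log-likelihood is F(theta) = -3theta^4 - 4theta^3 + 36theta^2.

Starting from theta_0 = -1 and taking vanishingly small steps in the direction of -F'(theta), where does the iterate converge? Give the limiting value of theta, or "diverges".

0

F'(theta) = -12theta(theta - 2)(theta + 3), so F'(-1) = -72.
Gradient descent moves in the -F' direction, i.e. theta is increasing.
The nearest critical point in that direction is theta = 0, where F'' = 72 > 0 (a local minimum). The iterate converges there.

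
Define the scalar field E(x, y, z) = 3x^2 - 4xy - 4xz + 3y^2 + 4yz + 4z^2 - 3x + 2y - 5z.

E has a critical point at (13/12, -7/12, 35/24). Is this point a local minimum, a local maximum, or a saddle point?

The Hessian is constant: H = [[6, -4, -4], [-4, 6, 4], [-4, 4, 8]].
Leading principal minors: Δ₁ = 6, Δ₂ = 20, Δ₃ = 96.
All leading minors are positive, so H is positive definite: a local minimum.

local minimum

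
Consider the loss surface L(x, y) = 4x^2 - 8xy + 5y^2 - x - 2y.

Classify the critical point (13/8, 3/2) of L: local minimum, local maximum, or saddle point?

local minimum

The Hessian of L is constant: H = [[8, -8], [-8, 10]].
det(H) = 8·10 − (-8)² = 16.
det(H) > 0 and tr(H) = 18 > 0, so H is positive definite and the point is a local minimum.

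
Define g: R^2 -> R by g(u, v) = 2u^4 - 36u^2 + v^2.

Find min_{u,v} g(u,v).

-162

g(u,v) separates as P(u) + Q(v), so its minimum is min P + min Q.
P'(u) = 8u(u - 3)(u + 3) vanishes at u ∈ {-3, 0, 3}; Q'(v) = 2v vanishes at v ∈ {0}.
Local minima of P (where P''>0): P(-3)=-162, P(3)=-162. Local minima of Q: Q(0)=0.
So the global minimum of g is P(-3) + Q(0) = -162 + 0 = -162, attained at (-3, 0).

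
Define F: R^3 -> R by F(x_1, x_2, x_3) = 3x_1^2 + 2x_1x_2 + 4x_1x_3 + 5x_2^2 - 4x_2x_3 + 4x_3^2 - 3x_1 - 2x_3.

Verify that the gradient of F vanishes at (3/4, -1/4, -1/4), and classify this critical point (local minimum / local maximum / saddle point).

local minimum

∇F = (6x_1 + 2x_2 + 4x_3 - 3, 2x_1 + 10x_2 - 4x_3, 4x_1 - 4x_2 + 8x_3 - 2); substituting (3/4, -1/4, -1/4) gives ∇F = (0, 0, 0), so (3/4, -1/4, -1/4) is indeed a critical point.
The Hessian is constant: H = [[6, 2, 4], [2, 10, -4], [4, -4, 8]].
Leading principal minors: Δ₁ = 6, Δ₂ = 56, Δ₃ = 128.
All leading minors are positive, so H is positive definite: a local minimum.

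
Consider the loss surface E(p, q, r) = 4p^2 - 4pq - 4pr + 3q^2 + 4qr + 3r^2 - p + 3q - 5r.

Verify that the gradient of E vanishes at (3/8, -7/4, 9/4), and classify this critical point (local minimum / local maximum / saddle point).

∇E = (8p - 4q - 4r - 1, -4p + 6q + 4r + 3, -4p + 4q + 6r - 5); substituting (3/8, -7/4, 9/4) gives ∇E = (0, 0, 0), so (3/8, -7/4, 9/4) is indeed a critical point.
The Hessian is constant: H = [[8, -4, -4], [-4, 6, 4], [-4, 4, 6]].
Leading principal minors: Δ₁ = 8, Δ₂ = 32, Δ₃ = 96.
All leading minors are positive, so H is positive definite: a local minimum.

local minimum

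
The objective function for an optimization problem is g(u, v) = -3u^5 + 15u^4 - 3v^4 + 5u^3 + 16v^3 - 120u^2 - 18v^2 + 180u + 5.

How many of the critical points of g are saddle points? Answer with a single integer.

6

g separates as a function of u plus a function of v, so ∇g=0 decouples.
∂g/∂u = -15(u - 3)(u - 2)(u - 1)(u + 2) = 0 at u ∈ {-2, 1, 2, 3}; ∂g/∂v = -12v(v - 3)(v - 1) = 0 at v ∈ {0, 1, 3}.
The Hessian is diagonal: diag(g_uu, g_vv). Second derivatives: g_uu(-2)=900, g_uu(1)=-90, g_uu(2)=60, g_uu(3)=-150; g_vv(0)=-36, g_vv(1)=24, g_vv(3)=-72.
Saddle points occur where the two diagonal entries have opposite signs: (-2, 0), (-2, 3), (1, 1), (2, 0), (2, 3), (3, 1). Count: 6.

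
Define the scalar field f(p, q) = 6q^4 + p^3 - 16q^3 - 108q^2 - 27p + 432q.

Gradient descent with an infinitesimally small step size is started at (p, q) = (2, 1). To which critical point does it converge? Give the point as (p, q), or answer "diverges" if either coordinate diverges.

(3, -3)

f is separable, so gradient descent decouples: p follows -∂f/∂p, q follows -∂f/∂q.
∂f/∂p = 3(p - 3)(p + 3); at p=2 this is -15, so p increases.
∂f/∂q = 24(q - 3)(q - 2)(q + 3); at q=1 this is 192, so q decreases.
p converges to its nearest critical value 3 (a local min of the p-part); q converges to -3. The iterate converges to (3, -3).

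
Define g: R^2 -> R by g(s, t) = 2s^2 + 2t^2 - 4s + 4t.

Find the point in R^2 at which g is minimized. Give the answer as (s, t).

(1, -1)

g(s,t) separates as P(s) + Q(t), so its minimum is min P + min Q.
P'(s) = 4s - 4 vanishes at s ∈ {1}; Q'(t) = 4(t + 1) vanishes at t ∈ {-1}.
Local minima of P (where P''>0): P(1)=-2. Local minima of Q: Q(-1)=-2.
So the global minimum of g is P(1) + Q(-1) = -2 − 2 = -4, attained at (1, -1).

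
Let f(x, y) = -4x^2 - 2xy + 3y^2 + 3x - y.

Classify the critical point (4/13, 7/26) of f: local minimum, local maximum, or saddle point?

saddle point

The Hessian of f is constant: H = [[-8, -2], [-2, 6]].
det(H) = (-8)·6 − (-2)² = -52.
Since det(H) < 0, H is indefinite and the critical point is a saddle point.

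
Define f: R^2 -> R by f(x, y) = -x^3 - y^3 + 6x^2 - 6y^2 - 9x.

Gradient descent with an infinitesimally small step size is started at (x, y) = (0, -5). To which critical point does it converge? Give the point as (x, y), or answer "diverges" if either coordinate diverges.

(1, -4)

f is separable, so gradient descent decouples: x follows -∂f/∂x, y follows -∂f/∂y.
∂f/∂x = -3(x - 3)(x - 1); at x=0 this is -9, so x increases.
∂f/∂y = -3y(y + 4); at y=-5 this is -15, so y increases.
x converges to its nearest critical value 1 (a local min of the x-part); y converges to -4. The iterate converges to (1, -4).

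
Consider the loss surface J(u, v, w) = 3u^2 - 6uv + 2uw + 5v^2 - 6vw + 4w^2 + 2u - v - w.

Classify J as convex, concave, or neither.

convex

J is quadratic, so its Hessian is the constant matrix H = [[6, -6, 2], [-6, 10, -6], [2, -6, 8]].
Leading principal minors: 6, 24, 80.
All positive ⇒ H ≻ 0 ⇒ convex.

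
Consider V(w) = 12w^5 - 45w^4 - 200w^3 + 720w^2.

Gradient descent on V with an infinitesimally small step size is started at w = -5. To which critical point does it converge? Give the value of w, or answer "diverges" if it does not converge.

diverges

V'(w) = 60w(w - 4)(w - 2)(w + 3), so V'(-5) = 37800.
Gradient descent moves in the -V' direction, i.e. w is decreasing.
There is no critical point below w=-5, and V' keeps the same sign, so the iterate runs off to −∞.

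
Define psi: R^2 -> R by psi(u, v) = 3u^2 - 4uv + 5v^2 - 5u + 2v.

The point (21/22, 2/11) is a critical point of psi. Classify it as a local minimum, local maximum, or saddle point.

The Hessian of psi is constant: H = [[6, -4], [-4, 10]].
det(H) = 6·10 − (-4)² = 44.
det(H) > 0 and tr(H) = 16 > 0, so H is positive definite and the point is a local minimum.

local minimum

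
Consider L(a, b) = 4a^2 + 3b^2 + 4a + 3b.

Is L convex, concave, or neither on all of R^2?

convex

L is quadratic, so its Hessian is the constant matrix H = [[8, 0], [0, 6]].
det(H) = 48, tr(H) = 14.
det(H) > 0 and tr(H) > 0, so H is positive definite everywhere: convex.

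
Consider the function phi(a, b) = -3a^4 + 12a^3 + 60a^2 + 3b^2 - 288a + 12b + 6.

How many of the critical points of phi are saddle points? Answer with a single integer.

2

phi separates as a function of a plus a function of b, so ∇phi=0 decouples.
∂phi/∂a = -12(a - 4)(a - 2)(a + 3) = 0 at a ∈ {-3, 2, 4}; ∂phi/∂b = 6(b + 2) = 0 at b ∈ {-2}.
The Hessian is diagonal: diag(phi_aa, phi_bb). Second derivatives: phi_aa(-3)=-420, phi_aa(2)=120, phi_aa(4)=-168; phi_bb(-2)=6.
Saddle points occur where the two diagonal entries have opposite signs: (-3, -2), (4, -2). Count: 2.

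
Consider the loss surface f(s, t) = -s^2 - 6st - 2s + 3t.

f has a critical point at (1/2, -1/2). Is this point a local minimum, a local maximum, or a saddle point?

saddle point

The Hessian of f is constant: H = [[-2, -6], [-6, 0]].
det(H) = (-2)·0 − (-6)² = -36.
Since det(H) < 0, H is indefinite and the critical point is a saddle point.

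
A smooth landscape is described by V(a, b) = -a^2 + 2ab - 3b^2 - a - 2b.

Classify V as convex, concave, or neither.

V is quadratic, so its Hessian is the constant matrix H = [[-2, 2], [2, -6]].
det(H) = 8, tr(H) = -8.
det(H) > 0 and tr(H) < 0, so H is negative definite everywhere: concave.

concave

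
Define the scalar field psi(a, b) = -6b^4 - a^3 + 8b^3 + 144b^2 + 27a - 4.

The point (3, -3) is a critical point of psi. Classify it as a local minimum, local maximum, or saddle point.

The mixed partial ∂²psi/∂a∂b is 0, so the Hessian at any point is diag(psi_aa, psi_bb) = diag(-6a, 24(-3b^2 + 2b + 12)).
At (3, -3): H = diag(-18, -504).
Both eigenvalues are negative, so H is negative definite: a local maximum.

local maximum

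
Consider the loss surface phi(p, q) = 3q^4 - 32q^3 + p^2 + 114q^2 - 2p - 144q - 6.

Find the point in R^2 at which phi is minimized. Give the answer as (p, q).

phi(p,q) separates as A(p) + B(q) − 6, so its minimum is min A + min B − 6.
A'(p) = 2p - 2 vanishes at p ∈ {1}; B'(q) = 12(q - 4)(q - 3)(q - 1) vanishes at q ∈ {1, 3, 4}.
Local minima of A (where A''>0): A(1)=-1. Local minima of B: B(1)=-59, B(4)=-32.
So the global minimum of phi is A(1) + B(1) − 6 = -1 − 59 − 6 = -66, attained at (1, 1).

(1, 1)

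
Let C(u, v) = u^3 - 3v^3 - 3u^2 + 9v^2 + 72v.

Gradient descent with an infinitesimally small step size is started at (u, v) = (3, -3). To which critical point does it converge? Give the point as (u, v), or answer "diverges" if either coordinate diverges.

(2, -2)

C is separable, so gradient descent decouples: u follows -∂C/∂u, v follows -∂C/∂v.
∂C/∂u = 3u(u - 2); at u=3 this is 9, so u decreases.
∂C/∂v = -9(v - 4)(v + 2); at v=-3 this is -63, so v increases.
u converges to its nearest critical value 2 (a local min of the u-part); v converges to -2. The iterate converges to (2, -2).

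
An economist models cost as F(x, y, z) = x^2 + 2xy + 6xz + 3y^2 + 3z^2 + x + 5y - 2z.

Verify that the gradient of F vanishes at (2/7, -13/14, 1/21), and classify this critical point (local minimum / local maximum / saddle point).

saddle point

∇F = (2x + 2y + 6z + 1, 2x + 6y + 5, 6x + 6z - 2); substituting (2/7, -13/14, 1/21) gives ∇F = (0, 0, 0), so (2/7, -13/14, 1/21) is indeed a critical point.
The Hessian is constant: H = [[2, 2, 6], [2, 6, 0], [6, 0, 6]].
Leading principal minors: Δ₁ = 2, Δ₂ = 8, Δ₃ = -168.
The minors fit neither the all-positive nor the alternating-sign pattern, so H is indefinite: a saddle point.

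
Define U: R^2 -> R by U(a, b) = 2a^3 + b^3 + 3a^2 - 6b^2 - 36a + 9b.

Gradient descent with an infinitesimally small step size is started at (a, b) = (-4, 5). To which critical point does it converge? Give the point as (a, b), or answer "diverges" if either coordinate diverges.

diverges

U is separable, so gradient descent decouples: a follows -∂U/∂a, b follows -∂U/∂b.
∂U/∂a = 6(a - 2)(a + 3); at a=-4 this is 36, so a decreases.
∂U/∂b = 3(b - 3)(b - 1); at b=5 this is 24, so b decreases.
The a-coordinate has no critical point in that direction and runs off to infinity.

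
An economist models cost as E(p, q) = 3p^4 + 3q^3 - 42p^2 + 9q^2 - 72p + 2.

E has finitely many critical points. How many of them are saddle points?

E separates as a function of p plus a function of q, so ∇E=0 decouples.
∂E/∂p = 12(p - 3)(p + 1)(p + 2) = 0 at p ∈ {-2, -1, 3}; ∂E/∂q = 9q(q + 2) = 0 at q ∈ {-2, 0}.
The Hessian is diagonal: diag(E_pp, E_qq). Second derivatives: E_pp(-2)=60, E_pp(-1)=-48, E_pp(3)=240; E_qq(-2)=-18, E_qq(0)=18.
Saddle points occur where the two diagonal entries have opposite signs: (-2, -2), (-1, 0), (3, -2). Count: 3.

3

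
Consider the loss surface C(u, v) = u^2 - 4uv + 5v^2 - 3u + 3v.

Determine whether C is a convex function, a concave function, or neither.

convex

C is quadratic, so its Hessian is the constant matrix H = [[2, -4], [-4, 10]].
det(H) = 4, tr(H) = 12.
det(H) > 0 and tr(H) > 0, so H is positive definite everywhere: convex.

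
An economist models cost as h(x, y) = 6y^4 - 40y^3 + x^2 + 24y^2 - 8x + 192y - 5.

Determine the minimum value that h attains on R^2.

-143

h(x,y) separates as P(x) + Q(y) − 5, so its minimum is min P + min Q − 5.
P'(x) = 2x - 8 vanishes at x ∈ {4}; Q'(y) = 24(y - 4)(y - 2)(y + 1) vanishes at y ∈ {-1, 2, 4}.
Local minima of P (where P''>0): P(4)=-16. Local minima of Q: Q(-1)=-122, Q(4)=128.
So the global minimum of h is P(4) + Q(-1) − 5 = -16 − 122 − 5 = -143, attained at (4, -1).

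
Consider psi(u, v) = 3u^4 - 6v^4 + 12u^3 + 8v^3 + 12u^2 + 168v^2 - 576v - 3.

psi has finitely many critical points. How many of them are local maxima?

2

psi separates as a function of u plus a function of v, so ∇psi=0 decouples.
∂psi/∂u = 12u(u + 1)(u + 2) = 0 at u ∈ {-2, -1, 0}; ∂psi/∂v = -24(v - 3)(v - 2)(v + 4) = 0 at v ∈ {-4, 2, 3}.
The Hessian is diagonal: diag(psi_uu, psi_vv). Second derivatives: psi_uu(-2)=24, psi_uu(-1)=-12, psi_uu(0)=24; psi_vv(-4)=-1008, psi_vv(2)=144, psi_vv(3)=-168.
Local maxima occur where both diagonal entries negative: (-1, -4), (-1, 3). Count: 2.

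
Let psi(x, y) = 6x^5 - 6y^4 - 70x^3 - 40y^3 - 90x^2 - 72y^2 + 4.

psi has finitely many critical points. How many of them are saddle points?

psi separates as a function of x plus a function of y, so ∇psi=0 decouples.
∂psi/∂x = 30x(x - 3)(x + 1)(x + 2) = 0 at x ∈ {-2, -1, 0, 3}; ∂psi/∂y = -24y(y + 2)(y + 3) = 0 at y ∈ {-3, -2, 0}.
The Hessian is diagonal: diag(psi_xx, psi_yy). Second derivatives: psi_xx(-2)=-300, psi_xx(-1)=120, psi_xx(0)=-180, psi_xx(3)=1800; psi_yy(-3)=-72, psi_yy(-2)=48, psi_yy(0)=-144.
Saddle points occur where the two diagonal entries have opposite signs: (-2, -2), (-1, -3), (-1, 0), (0, -2), (3, -3), (3, 0). Count: 6.

6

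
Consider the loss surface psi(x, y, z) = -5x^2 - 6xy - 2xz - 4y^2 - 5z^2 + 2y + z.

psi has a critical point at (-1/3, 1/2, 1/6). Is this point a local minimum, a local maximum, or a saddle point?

local maximum

The Hessian is constant: H = [[-10, -6, -2], [-6, -8, 0], [-2, 0, -10]].
Leading principal minors: Δ₁ = -10, Δ₂ = 44, Δ₃ = -408.
The minors alternate sign starting negative (−, +, −), so H is negative definite: a local maximum.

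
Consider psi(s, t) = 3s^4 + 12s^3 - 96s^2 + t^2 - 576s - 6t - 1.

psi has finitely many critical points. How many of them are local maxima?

psi separates as a function of s plus a function of t, so ∇psi=0 decouples.
∂psi/∂s = 12(s - 4)(s + 3)(s + 4) = 0 at s ∈ {-4, -3, 4}; ∂psi/∂t = 2(t - 3) = 0 at t ∈ {3}.
The Hessian is diagonal: diag(psi_ss, psi_tt). Second derivatives: psi_ss(-4)=96, psi_ss(-3)=-84, psi_ss(4)=672; psi_tt(3)=2.
Local maxima occur where both diagonal entries negative: none. Count: 0.

0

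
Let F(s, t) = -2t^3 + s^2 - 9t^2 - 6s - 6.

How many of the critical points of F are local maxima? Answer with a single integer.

F separates as a function of s plus a function of t, so ∇F=0 decouples.
∂F/∂s = 2(s - 3) = 0 at s ∈ {3}; ∂F/∂t = -6t(t + 3) = 0 at t ∈ {-3, 0}.
The Hessian is diagonal: diag(F_ss, F_tt). Second derivatives: F_ss(3)=2; F_tt(-3)=18, F_tt(0)=-18.
Local maxima occur where both diagonal entries negative: none. Count: 0.

0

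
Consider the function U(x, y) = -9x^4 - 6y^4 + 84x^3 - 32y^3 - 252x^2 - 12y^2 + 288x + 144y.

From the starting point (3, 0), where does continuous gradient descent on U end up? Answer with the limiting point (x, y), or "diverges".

U is separable, so gradient descent decouples: x follows -∂U/∂x, y follows -∂U/∂y.
∂U/∂x = -36(x - 4)(x - 2)(x - 1); at x=3 this is 72, so x decreases.
∂U/∂y = -24(y - 1)(y + 2)(y + 3); at y=0 this is 144, so y decreases.
x converges to its nearest critical value 2 (a local min of the x-part); y converges to -2. The iterate converges to (2, -2).

(2, -2)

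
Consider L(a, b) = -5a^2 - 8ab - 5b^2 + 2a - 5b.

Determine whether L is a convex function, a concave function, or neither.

L is quadratic, so its Hessian is the constant matrix H = [[-10, -8], [-8, -10]].
det(H) = 36, tr(H) = -20.
det(H) > 0 and tr(H) < 0, so H is negative definite everywhere: concave.

concave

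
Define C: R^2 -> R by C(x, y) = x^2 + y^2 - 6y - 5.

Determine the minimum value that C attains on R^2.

-14

C(x,y) separates as P(x) + Q(y) − 5, so its minimum is min P + min Q − 5.
P'(x) = 2x vanishes at x ∈ {0}; Q'(y) = 2y - 6 vanishes at y ∈ {3}.
Local minima of P (where P''>0): P(0)=0. Local minima of Q: Q(3)=-9.
So the global minimum of C is P(0) + Q(3) − 5 = 0 − 9 − 5 = -14, attained at (0, 3).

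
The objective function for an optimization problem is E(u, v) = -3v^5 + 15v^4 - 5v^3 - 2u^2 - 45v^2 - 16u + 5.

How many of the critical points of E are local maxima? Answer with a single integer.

2

E separates as a function of u plus a function of v, so ∇E=0 decouples.
∂E/∂u = -4(u + 4) = 0 at u ∈ {-4}; ∂E/∂v = -15v(v - 3)(v - 2)(v + 1) = 0 at v ∈ {-1, 0, 2, 3}.
The Hessian is diagonal: diag(E_uu, E_vv). Second derivatives: E_uu(-4)=-4; E_vv(-1)=180, E_vv(0)=-90, E_vv(2)=90, E_vv(3)=-180.
Local maxima occur where both diagonal entries negative: (-4, 0), (-4, 3). Count: 2.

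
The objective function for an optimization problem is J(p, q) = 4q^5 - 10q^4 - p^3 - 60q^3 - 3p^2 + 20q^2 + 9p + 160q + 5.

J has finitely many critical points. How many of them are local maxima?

2

J separates as a function of p plus a function of q, so ∇J=0 decouples.
∂J/∂p = -3(p - 1)(p + 3) = 0 at p ∈ {-3, 1}; ∂J/∂q = 20(q - 4)(q - 1)(q + 1)(q + 2) = 0 at q ∈ {-2, -1, 1, 4}.
The Hessian is diagonal: diag(J_pp, J_qq). Second derivatives: J_pp(-3)=12, J_pp(1)=-12; J_qq(-2)=-360, J_qq(-1)=200, J_qq(1)=-360, J_qq(4)=1800.
Local maxima occur where both diagonal entries negative: (1, -2), (1, 1). Count: 2.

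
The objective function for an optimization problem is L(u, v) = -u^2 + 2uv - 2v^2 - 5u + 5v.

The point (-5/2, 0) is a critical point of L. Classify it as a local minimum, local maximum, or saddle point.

The Hessian of L is constant: H = [[-2, 2], [2, -4]].
det(H) = (-2)·(-4) − 2² = 4.
det(H) > 0 and tr(H) = -6 < 0, so H is negative definite and the point is a local maximum.

local maximum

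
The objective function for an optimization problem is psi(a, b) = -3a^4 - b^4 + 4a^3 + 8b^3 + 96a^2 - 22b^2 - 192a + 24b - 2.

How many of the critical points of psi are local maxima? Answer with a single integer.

4

psi separates as a function of a plus a function of b, so ∇psi=0 decouples.
∂psi/∂a = -12(a - 4)(a - 1)(a + 4) = 0 at a ∈ {-4, 1, 4}; ∂psi/∂b = -4(b - 3)(b - 2)(b - 1) = 0 at b ∈ {1, 2, 3}.
The Hessian is diagonal: diag(psi_aa, psi_bb). Second derivatives: psi_aa(-4)=-480, psi_aa(1)=180, psi_aa(4)=-288; psi_bb(1)=-8, psi_bb(2)=4, psi_bb(3)=-8.
Local maxima occur where both diagonal entries negative: (-4, 1), (-4, 3), (4, 1), (4, 3). Count: 4.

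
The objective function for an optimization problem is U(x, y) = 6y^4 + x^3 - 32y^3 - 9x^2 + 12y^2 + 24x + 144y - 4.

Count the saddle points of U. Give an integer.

U separates as a function of x plus a function of y, so ∇U=0 decouples.
∂U/∂x = 3(x - 4)(x - 2) = 0 at x ∈ {2, 4}; ∂U/∂y = 24(y - 3)(y - 2)(y + 1) = 0 at y ∈ {-1, 2, 3}.
The Hessian is diagonal: diag(U_xx, U_yy). Second derivatives: U_xx(2)=-6, U_xx(4)=6; U_yy(-1)=288, U_yy(2)=-72, U_yy(3)=96.
Saddle points occur where the two diagonal entries have opposite signs: (2, -1), (2, 3), (4, 2). Count: 3.

3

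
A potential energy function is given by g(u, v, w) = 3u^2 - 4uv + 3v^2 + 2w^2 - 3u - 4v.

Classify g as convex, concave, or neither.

convex

g is quadratic, so its Hessian is the constant matrix H = [[6, -4, 0], [-4, 6, 0], [0, 0, 4]].
Leading principal minors: 6, 20, 80.
All positive ⇒ H ≻ 0 ⇒ convex.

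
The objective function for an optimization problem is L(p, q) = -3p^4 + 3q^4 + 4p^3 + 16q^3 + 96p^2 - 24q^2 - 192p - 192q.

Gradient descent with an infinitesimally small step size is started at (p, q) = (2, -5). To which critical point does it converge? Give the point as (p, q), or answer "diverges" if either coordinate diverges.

L is separable, so gradient descent decouples: p follows -∂L/∂p, q follows -∂L/∂q.
∂L/∂p = -12(p - 4)(p - 1)(p + 4); at p=2 this is 144, so p decreases.
∂L/∂q = 12(q - 2)(q + 2)(q + 4); at q=-5 this is -252, so q increases.
p converges to its nearest critical value 1 (a local min of the p-part); q converges to -4. The iterate converges to (1, -4).

(1, -4)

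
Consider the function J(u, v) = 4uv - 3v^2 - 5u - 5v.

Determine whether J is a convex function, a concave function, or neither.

neither

J is quadratic, so its Hessian is the constant matrix H = [[0, 4], [4, -6]].
det(H) = -16, tr(H) = -6.
det(H) < 0, so H is indefinite: neither convex nor concave.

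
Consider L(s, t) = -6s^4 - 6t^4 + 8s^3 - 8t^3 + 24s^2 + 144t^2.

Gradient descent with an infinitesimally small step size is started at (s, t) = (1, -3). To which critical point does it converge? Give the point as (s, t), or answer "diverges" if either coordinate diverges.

(0, 0)

L is separable, so gradient descent decouples: s follows -∂L/∂s, t follows -∂L/∂t.
∂L/∂s = -24s(s - 2)(s + 1); at s=1 this is 48, so s decreases.
∂L/∂t = -24t(t - 3)(t + 4); at t=-3 this is -432, so t increases.
s converges to its nearest critical value 0 (a local min of the s-part); t converges to 0. The iterate converges to (0, 0).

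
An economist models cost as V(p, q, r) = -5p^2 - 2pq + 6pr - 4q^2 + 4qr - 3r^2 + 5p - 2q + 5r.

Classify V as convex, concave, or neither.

V is quadratic, so its Hessian is the constant matrix H = [[-10, -2, 6], [-2, -8, 4], [6, 4, -6]].
Leading principal minors: -10, 76, -104.
Signs alternate −, +, − ⇒ H ≺ 0 ⇒ concave.

concave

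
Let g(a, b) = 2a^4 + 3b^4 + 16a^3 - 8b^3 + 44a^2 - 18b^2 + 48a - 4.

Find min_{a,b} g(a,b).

g(a,b) separates as P(a) + Q(b) − 4, so its minimum is min P + min Q − 4.
P'(a) = 8(a + 1)(a + 2)(a + 3) vanishes at a ∈ {-3, -2, -1}; Q'(b) = 12b(b - 3)(b + 1) vanishes at b ∈ {-1, 0, 3}.
Local minima of P (where P''>0): P(-3)=-18, P(-1)=-18. Local minima of Q: Q(-1)=-7, Q(3)=-135.
So the global minimum of g is P(-3) + Q(3) − 4 = -18 − 135 − 4 = -157, attained at (-3, 3).

-157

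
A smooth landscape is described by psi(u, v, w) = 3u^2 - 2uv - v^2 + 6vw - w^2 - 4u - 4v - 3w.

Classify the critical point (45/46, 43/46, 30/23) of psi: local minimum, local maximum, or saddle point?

saddle point

The Hessian is constant: H = [[6, -2, 0], [-2, -2, 6], [0, 6, -2]].
Leading principal minors: Δ₁ = 6, Δ₂ = -16, Δ₃ = -184.
The minors fit neither the all-positive nor the alternating-sign pattern, so H is indefinite: a saddle point.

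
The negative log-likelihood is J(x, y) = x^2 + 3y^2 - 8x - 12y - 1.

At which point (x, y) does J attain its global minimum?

J(x,y) separates as P(x) + Q(y) − 1, so its minimum is min P + min Q − 1.
P'(x) = 2x - 8 vanishes at x ∈ {4}; Q'(y) = 6y - 12 vanishes at y ∈ {2}.
Local minima of P (where P''>0): P(4)=-16. Local minima of Q: Q(2)=-12.
So the global minimum of J is P(4) + Q(2) − 1 = -16 − 12 − 1 = -29, attained at (4, 2).

(4, 2)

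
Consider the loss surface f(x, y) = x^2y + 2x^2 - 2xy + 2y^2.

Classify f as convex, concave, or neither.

neither

The term x^2y is cubic, so the Hessian is not constant.
∂²f/∂x² = 2y + 4, which takes both signs as y varies (negative for sufficiently negative y). A diagonal entry of the Hessian changing sign means the Hessian is neither positive- nor negative-semidefinite on all of R^2.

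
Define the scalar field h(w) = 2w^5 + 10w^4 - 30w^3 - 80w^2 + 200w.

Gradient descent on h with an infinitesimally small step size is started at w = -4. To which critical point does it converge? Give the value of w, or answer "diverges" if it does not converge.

-2

h'(w) = 10(w - 2)(w - 1)(w + 2)(w + 5), so h'(-4) = -600.
Gradient descent moves in the -h' direction, i.e. w is increasing.
The nearest critical point in that direction is w = -2, where h'' = 360 > 0 (a local minimum). The iterate converges there.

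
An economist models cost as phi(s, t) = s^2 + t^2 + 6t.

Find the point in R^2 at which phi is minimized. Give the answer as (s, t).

phi(s,t) separates as P(s) + Q(t), so its minimum is min P + min Q.
P'(s) = 2s vanishes at s ∈ {0}; Q'(t) = 2(t + 3) vanishes at t ∈ {-3}.
Local minima of P (where P''>0): P(0)=0. Local minima of Q: Q(-3)=-9.
So the global minimum of phi is P(0) + Q(-3) = 0 − 9 = -9, attained at (0, -3).

(0, -3)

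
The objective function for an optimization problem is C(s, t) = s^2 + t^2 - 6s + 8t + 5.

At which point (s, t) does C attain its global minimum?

C(s,t) separates as P(s) + Q(t) + 5, so its minimum is min P + min Q + 5.
P'(s) = 2s - 6 vanishes at s ∈ {3}; Q'(t) = 2(t + 4) vanishes at t ∈ {-4}.
Local minima of P (where P''>0): P(3)=-9. Local minima of Q: Q(-4)=-16.
So the global minimum of C is P(3) + Q(-4) + 5 = -9 − 16 + 5 = -20, attained at (3, -4).

(3, -4)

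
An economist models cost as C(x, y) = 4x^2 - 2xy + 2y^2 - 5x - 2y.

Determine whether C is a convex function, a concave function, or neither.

convex

C is quadratic, so its Hessian is the constant matrix H = [[8, -2], [-2, 4]].
det(H) = 28, tr(H) = 12.
det(H) > 0 and tr(H) > 0, so H is positive definite everywhere: convex.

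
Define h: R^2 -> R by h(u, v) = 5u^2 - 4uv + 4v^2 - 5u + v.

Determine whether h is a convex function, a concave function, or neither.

convex

h is quadratic, so its Hessian is the constant matrix H = [[10, -4], [-4, 8]].
det(H) = 64, tr(H) = 18.
det(H) > 0 and tr(H) > 0, so H is positive definite everywhere: convex.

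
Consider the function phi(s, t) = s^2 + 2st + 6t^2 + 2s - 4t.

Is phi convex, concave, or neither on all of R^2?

convex

phi is quadratic, so its Hessian is the constant matrix H = [[2, 2], [2, 12]].
det(H) = 20, tr(H) = 14.
det(H) > 0 and tr(H) > 0, so H is positive definite everywhere: convex.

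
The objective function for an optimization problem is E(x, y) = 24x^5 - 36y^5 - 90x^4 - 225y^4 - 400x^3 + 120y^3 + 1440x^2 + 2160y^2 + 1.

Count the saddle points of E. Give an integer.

8

E separates as a function of x plus a function of y, so ∇E=0 decouples.
∂E/∂x = 120x(x - 4)(x - 2)(x + 3) = 0 at x ∈ {-3, 0, 2, 4}; ∂E/∂y = -180y(y - 2)(y + 3)(y + 4) = 0 at y ∈ {-4, -3, 0, 2}.
The Hessian is diagonal: diag(E_xx, E_yy). Second derivatives: E_xx(-3)=-12600, E_xx(0)=2880, E_xx(2)=-2400, E_xx(4)=6720; E_yy(-4)=4320, E_yy(-3)=-2700, E_yy(0)=4320, E_yy(2)=-10800.
Saddle points occur where the two diagonal entries have opposite signs: (-3, -4), (-3, 0), (0, -3), (0, 2), (2, -4), (2, 0), (4, -3), (4, 2). Count: 8.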